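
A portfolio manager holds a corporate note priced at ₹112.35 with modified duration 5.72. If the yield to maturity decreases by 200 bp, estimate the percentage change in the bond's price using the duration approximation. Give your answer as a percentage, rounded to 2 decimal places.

+11.44%

Duration approximation: ΔP/P ≈ -D_mod · Δy = -5.72 × (-0.02) = +0.114400.
As a percentage: +11.4400%.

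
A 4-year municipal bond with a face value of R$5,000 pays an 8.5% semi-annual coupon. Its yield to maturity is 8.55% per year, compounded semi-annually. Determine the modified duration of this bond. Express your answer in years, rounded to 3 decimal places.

3.331 years

Periodic yield y = 0.04275. First find Macaulay duration:
  t   CF        PV=CF/(1+0.04275)^t    t·PV
  1       212.50       203.7881       203.7881
  2       212.50       195.4333       390.8666
  3       212.50       187.4210       562.2631
  4       212.50       179.7373       718.9491
  5       212.50       172.3685       861.8426
  6       212.50       165.3019       991.8112
  7       212.50       158.5249     1,109.6744
  8     5,212.50     3,729.1039    29,832.8309
  Σ                  4,991.6788    34,672.0259
P = 4,991.6788; Macaulay duration = 34,672.0259 / 4,991.6788 = 6.94596 half-year periods = 3.47298 years.
Modified duration = D_Mac / (1 + y) = 3.47298 / 1.04275 = 3.33060 years.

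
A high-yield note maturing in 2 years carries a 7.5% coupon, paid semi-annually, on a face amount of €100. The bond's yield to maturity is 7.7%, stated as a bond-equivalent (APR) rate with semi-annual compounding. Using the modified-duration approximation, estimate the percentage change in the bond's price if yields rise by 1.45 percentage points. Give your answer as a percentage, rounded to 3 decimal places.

-2.644%

Periodic yield y = 0.0385. Modified duration first:
  t   CF        PV=CF/(1+0.0385)^t    t·PV
  1         3.75         3.6110         3.6110
  2         3.75         3.4771         6.9542
  3         3.75         3.3482        10.0446
  4       103.75        89.1994       356.7977
  Σ                     99.6357       377.4075
P = 99.6357; D_Mac = 3.78787 half-year periods = 1.89394 yrs; D_mod = 1.89394/(1+0.0385) = 1.82372 yrs.
ΔP/P ≈ -D_mod · Δy = -1.82372 × (+0.0145) = -0.026444 = -2.6444%.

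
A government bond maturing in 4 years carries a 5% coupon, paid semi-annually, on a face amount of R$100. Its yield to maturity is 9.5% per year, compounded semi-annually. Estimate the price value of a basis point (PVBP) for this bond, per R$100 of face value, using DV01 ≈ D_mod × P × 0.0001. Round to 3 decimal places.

Periodic yield y = 0.0475.
  t   CF        PV=CF/(1+0.0475)^t    t·PV
  1         2.50         2.3866         2.3866
  2         2.50         2.2784         4.5568
  3         2.50         2.1751         6.5253
  4         2.50         2.0765         8.3058
  5         2.50         1.9823         9.9115
  6         2.50         1.8924        11.3545
  7         2.50         1.8066        12.6462
  8       102.50        70.7118       565.6940
  Σ                     85.3097       621.3808
P = 85.3097; D_Mac = 7.28383 half-year periods = 3.64191 yrs; D_mod = 3.47677 yrs.
DV01 ≈ 3.47677 × 85.3097 × 0.0001 = 0.029660.

R$0.030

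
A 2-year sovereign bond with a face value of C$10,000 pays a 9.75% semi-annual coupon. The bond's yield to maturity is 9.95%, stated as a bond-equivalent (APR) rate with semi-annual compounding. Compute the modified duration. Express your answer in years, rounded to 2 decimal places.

1.78 years

Periodic yield y = 0.04975. First find Macaulay duration:
  t   CF        PV=CF/(1+0.04975)^t    t·PV
  1       487.50       464.3963       464.3963
  2       487.50       442.3875       884.7750
  3       487.50       421.4218     1,264.2653
  4    10,487.50     8,636.3143    34,545.2573
  Σ                  9,964.5199    37,158.6939
P = 9,964.5199; Macaulay duration = 37,158.6939 / 9,964.5199 = 3.72910 half-year periods = 1.86455 years.
Modified duration = D_Mac / (1 + y) = 1.86455 / 1.04975 = 1.77618 years.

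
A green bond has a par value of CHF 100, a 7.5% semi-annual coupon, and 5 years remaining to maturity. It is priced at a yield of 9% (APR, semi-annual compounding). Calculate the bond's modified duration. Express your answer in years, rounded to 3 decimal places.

Periodic yield y = 0.045. First find Macaulay duration:
  t   CF        PV=CF/(1+0.045)^t    t·PV
  1         3.75         3.5885         3.5885
  2         3.75         3.4340         6.8680
  3         3.75         3.2861         9.8583
  4         3.75         3.1446        12.5784
  5         3.75         3.0092        15.0460
  6         3.75         2.8796        17.2777
  7         3.75         2.7556        19.2892
  8         3.75         2.6369        21.0956
  9         3.75         2.5234        22.7105
  10      103.75        66.8075       668.0750
  Σ                     94.0655       796.3872
P = 94.0655; Macaulay duration = 796.3872 / 94.0655 = 8.46631 half-year periods = 4.23315 years.
Modified duration = D_Mac / (1 + y) = 4.23315 / 1.045 = 4.05087 years.

4.051 years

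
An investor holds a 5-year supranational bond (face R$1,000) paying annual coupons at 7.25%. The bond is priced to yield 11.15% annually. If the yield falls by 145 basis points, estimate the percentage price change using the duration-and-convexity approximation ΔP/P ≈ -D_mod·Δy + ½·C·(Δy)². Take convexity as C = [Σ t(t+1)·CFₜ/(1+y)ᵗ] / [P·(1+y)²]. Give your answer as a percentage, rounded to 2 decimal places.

With y = 0.1115:
  t   CF        PV=CF/(1+0.1115)^t    t·PV        t(t+1)·PV
  1        72.50        65.2272        65.2272         130.4543
  2        72.50        58.6839       117.3678         352.1035
  3        72.50        52.7970       158.3911         633.5645
  4        72.50        47.5007       190.0029         950.0143
  5     1,072.50       632.1934     3,160.9671      18,965.8024
  Σ                    856.4023     3,691.9560      21,031.9390
P = 856.4023; D_Mac = 4.31101 yrs; D_mod = 3.87855 yrs; C = 19.87845.
Duration effect: -3.87855 × (-0.0145) = +0.056239
Convexity effect: 0.5 × 19.87845 × (-0.0145)² = +0.0020897
ΔP/P ≈ +0.056239 + 0.0020897 = +0.058329 = +5.8329%.

+5.83%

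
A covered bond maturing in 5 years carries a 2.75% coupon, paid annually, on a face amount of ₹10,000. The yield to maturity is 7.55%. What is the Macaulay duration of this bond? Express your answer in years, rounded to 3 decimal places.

4.704 years

Periodic yield y = 0.0755. Discount each cash flow and weight by its year:
  t   CF        PV=CF/(1+0.0755)^t    t·PV
  1       275.00       255.6950       255.6950
  2       275.00       237.7453       475.4905
  3       275.00       221.0556       663.1667
  4       275.00       205.5375       822.1499
  5    10,275.00     7,140.5186    35,702.5932
  Σ                  8,060.5520    37,919.0953
Price P = Σ PV = 8,060.5520.
Macaulay duration = Σ(t·PV) / P = 37,919.0953 / 8,060.5520 = 4.70428 years.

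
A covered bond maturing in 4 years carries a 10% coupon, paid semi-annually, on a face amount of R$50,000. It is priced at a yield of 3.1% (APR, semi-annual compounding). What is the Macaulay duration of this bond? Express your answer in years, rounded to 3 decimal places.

Periodic yield y = 0.0155. Discount each cash flow and weight by its period:
  t   CF        PV=CF/(1+0.0155)^t    t·PV
  1     2,500.00     2,461.8415     2,461.8415
  2     2,500.00     2,424.2653     4,848.5307
  3     2,500.00     2,387.2628     7,161.7883
  4     2,500.00     2,350.8250     9,403.2999
  5     2,500.00     2,314.9434    11,574.7168
  6     2,500.00     2,279.6094    13,677.6565
  7     2,500.00     2,244.8148    15,713.7035
  8    52,500.00    46,421.5761   371,372.6088
  Σ                 62,885.1382   436,214.1460
Price P = Σ PV = 62,885.1382.
Macaulay duration = Σ(t·PV) / P = 436,214.1460 / 62,885.1382 = 6.93668 half-year periods.
In years: 6.93668 / 2 = 3.46834 years.

3.468 years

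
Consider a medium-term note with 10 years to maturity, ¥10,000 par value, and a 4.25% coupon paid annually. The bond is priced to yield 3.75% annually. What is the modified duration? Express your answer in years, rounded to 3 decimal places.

Periodic yield y = 0.0375. First find Macaulay duration:
  t   CF        PV=CF/(1+0.0375)^t    t·PV
  1       425.00       409.6386       409.6386
  2       425.00       394.8323       789.6647
  3       425.00       380.5613     1,141.6839
  4       425.00       366.8061     1,467.2243
  5       425.00       353.5480     1,767.7401
  6       425.00       340.7692     2,044.6150
  7       425.00       328.4522     2,299.1655
  8       425.00       316.5804     2,532.6436
  9       425.00       305.1378     2,746.2400
  10   10,425.00     7,214.3135    72,143.1348
  Σ                 10,410.6394    87,341.7504
P = 10,410.6394; Macaulay duration = 87,341.7504 / 10,410.6394 = 8.38966 years.
Modified duration = D_Mac / (1 + y) = 8.38966 / 1.0375 = 8.08642 years.

8.086 years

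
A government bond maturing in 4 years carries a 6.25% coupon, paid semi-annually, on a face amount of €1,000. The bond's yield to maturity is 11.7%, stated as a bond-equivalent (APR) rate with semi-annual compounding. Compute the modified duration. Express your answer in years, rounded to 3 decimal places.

3.357 years

Periodic yield y = 0.0585. First find Macaulay duration:
  t   CF        PV=CF/(1+0.0585)^t    t·PV
  1        31.25        29.5229        29.5229
  2        31.25        27.8913        55.7825
  3        31.25        26.3498        79.0494
  4        31.25        24.8935        99.5741
  5        31.25        23.5177       117.5887
  6        31.25        22.2180       133.3080
  7        31.25        20.9901       146.9305
  8     1,031.25       654.3906     5,235.1249
  Σ                    829.7740     5,896.8812
P = 829.7740; Macaulay duration = 5,896.8812 / 829.7740 = 7.10661 half-year periods = 3.55331 years.
Modified duration = D_Mac / (1 + y) = 3.55331 / 1.0585 = 3.35693 years.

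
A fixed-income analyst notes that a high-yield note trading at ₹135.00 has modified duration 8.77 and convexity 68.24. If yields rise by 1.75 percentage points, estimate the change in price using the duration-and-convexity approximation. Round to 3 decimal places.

-₹19.308

Duration effect: -D_mod·Δy = -8.77 × (+0.0175) = -0.153475
Convexity effect: ½·C·(Δy)² = 0.5 × 68.24 × (0.0175)² = +0.01044925
ΔP/P ≈ -0.153475 + 0.01044925 = -0.14302575
ΔP ≈ 135.00 × (-0.14302575) = -19.30847625.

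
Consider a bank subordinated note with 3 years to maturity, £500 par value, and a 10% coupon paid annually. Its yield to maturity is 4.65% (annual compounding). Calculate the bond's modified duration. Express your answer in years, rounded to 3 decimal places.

Periodic yield y = 0.0465. First find Macaulay duration:
  t   CF        PV=CF/(1+0.0465)^t    t·PV
  1        50.00        47.7783        47.7783
  2        50.00        45.6553        91.3107
  3       550.00       479.8936     1,439.6809
  Σ                    573.3273     1,578.7699
P = 573.3273; Macaulay duration = 1,578.7699 / 573.3273 = 2.75370 years.
Modified duration = D_Mac / (1 + y) = 2.75370 / 1.0465 = 2.63134 years.

2.631 years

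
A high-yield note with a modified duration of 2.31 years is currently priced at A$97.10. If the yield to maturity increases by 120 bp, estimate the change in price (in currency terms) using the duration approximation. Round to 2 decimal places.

Duration approximation: ΔP/P ≈ -D_mod · Δy = -2.31 × (+0.012) = -0.027720.
ΔP ≈ 97.10 × (-0.027720) = -2.691612.

-A$2.69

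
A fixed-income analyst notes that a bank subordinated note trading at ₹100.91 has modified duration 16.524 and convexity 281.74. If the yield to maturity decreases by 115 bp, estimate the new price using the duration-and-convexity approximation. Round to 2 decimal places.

Duration effect: -D_mod·Δy = -16.524 × (-0.0115) = +0.190026
Convexity effect: ½·C·(Δy)² = 0.5 × 281.74 × (-0.0115)² = +0.0186300575
ΔP/P ≈ +0.190026 + 0.0186300575 = +0.2086560575
New price ≈ 100.91 × (1 + 0.2086560575) = 121.965482762325.

₹121.97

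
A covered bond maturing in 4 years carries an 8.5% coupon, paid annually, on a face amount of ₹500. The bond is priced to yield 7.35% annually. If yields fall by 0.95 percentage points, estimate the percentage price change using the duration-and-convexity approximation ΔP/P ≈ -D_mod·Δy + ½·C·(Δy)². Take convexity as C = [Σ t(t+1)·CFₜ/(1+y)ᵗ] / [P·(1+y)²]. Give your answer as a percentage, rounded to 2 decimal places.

With y = 0.0735:
  t   CF        PV=CF/(1+0.0735)^t    t·PV        t(t+1)·PV
  1        42.50        39.5901        39.5901          79.1803
  2        42.50        36.8795        73.7590         221.2769
  3        42.50        34.3544       103.0633         412.2532
  4       542.50       408.4995     1,633.9981       8,169.9903
  Σ                    519.3236     1,850.4105       8,882.7007
P = 519.3236; D_Mac = 3.56312 yrs; D_mod = 3.31916 yrs; C = 14.84236.
Duration effect: -3.31916 × (-0.0095) = +0.031532
Convexity effect: 0.5 × 14.84236 × (-0.0095)² = +0.0006698
ΔP/P ≈ +0.031532 + 0.0006698 = +0.032202 = +3.2202%.

+3.22%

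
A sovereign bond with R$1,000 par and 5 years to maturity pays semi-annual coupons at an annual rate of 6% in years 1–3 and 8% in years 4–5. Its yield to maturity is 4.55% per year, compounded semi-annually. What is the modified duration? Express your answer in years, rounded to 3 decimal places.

Periodic yield y = 0.02275. First find Macaulay duration:
  t   CF        PV=CF/(1+0.02275)^t    t·PV
  1        30.00        29.3327        29.3327
  2        30.00        28.6802        57.3604
  3        30.00        28.0422        84.1267
  4        30.00        27.4185       109.6739
  5        30.00        26.8086       134.0429
  6        30.00        26.2123       157.2735
  7        40.00        34.1722       239.2057
  8        40.00        33.4121       267.2970
  9        40.00        32.6689       294.0202
  10    1,040.00       830.4977     8,304.9775
  Σ                  1,097.2455     9,677.3105
P = 1,097.2455; Macaulay duration = 9,677.3105 / 1,097.2455 = 8.81964 half-year periods = 4.40982 years.
Modified duration = D_Mac / (1 + y) = 4.40982 / 1.02275 = 4.31173 years.

4.312 years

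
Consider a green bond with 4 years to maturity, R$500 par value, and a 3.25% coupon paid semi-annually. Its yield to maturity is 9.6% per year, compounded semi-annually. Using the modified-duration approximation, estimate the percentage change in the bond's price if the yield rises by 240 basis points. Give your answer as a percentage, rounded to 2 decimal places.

-8.59%

Periodic yield y = 0.048. Modified duration first:
  t   CF        PV=CF/(1+0.048)^t    t·PV
  1        8.125         7.7529         7.7529
  2        8.125         7.3978        14.7955
  3        8.125         7.0589        21.1768
  4        8.125         6.7356        26.9425
  5        8.125         6.4271        32.1356
  6        8.125         6.1328        36.7965
  7        8.125         5.8519        40.9631
  8      508.125       349.2049     2,793.6390
  Σ                    396.5618     2,974.2020
P = 396.5618; D_Mac = 7.49997 half-year periods = 3.74999 yrs; D_mod = 3.74999/(1+0.048) = 3.57823 yrs.
ΔP/P ≈ -D_mod · Δy = -3.57823 × (+0.024) = -0.085878 = -8.5878%.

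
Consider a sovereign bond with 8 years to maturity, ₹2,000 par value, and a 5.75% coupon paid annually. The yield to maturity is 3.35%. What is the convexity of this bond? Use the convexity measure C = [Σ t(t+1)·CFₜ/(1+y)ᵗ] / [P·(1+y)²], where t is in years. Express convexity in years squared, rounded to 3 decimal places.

With y = 0.0335:
  t   CF        PV=CF/(1+0.0335)^t    t·PV        t(t+1)·PV
  1       115.00       111.2724       111.2724         222.5448
  2       115.00       107.6656       215.3312         645.9935
  3       115.00       104.1757       312.5271       1,250.1083
  4       115.00       100.7989       403.1957       2,015.9786
  5       115.00        97.5316       487.6581       2,925.9486
  6       115.00        94.3702       566.2213       3,963.5491
  7       115.00        91.3113       639.1790       5,113.4322
  8     2,115.00     1,624.8996    12,999.1966     116,992.7691
  Σ                  2,332.0253    15,734.5813     133,130.3241
P = 2,332.0253.
Convexity = Σ t(t+1)·PV / [P·(1+y)²] = 133,130.3241 / (2,332.0253 × 1.068122) = 53.44693.

53.447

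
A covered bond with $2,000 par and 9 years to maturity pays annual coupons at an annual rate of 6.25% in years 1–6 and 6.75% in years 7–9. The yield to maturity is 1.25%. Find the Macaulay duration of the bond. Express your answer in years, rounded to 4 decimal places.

7.4875 years

Periodic yield y = 0.0125. Discount each cash flow and weight by its year:
  t   CF        PV=CF/(1+0.0125)^t    t·PV
  1       125.00       123.4568       123.4568
  2       125.00       121.9326       243.8653
  3       125.00       120.4273       361.2819
  4       125.00       118.9405       475.7621
  5       125.00       117.4721       587.3607
  6       125.00       116.0219       696.1312
  7       135.00       123.7567       866.2966
  8       135.00       122.2288       977.8303
  9     2,135.00     1,909.1612    17,182.4505
  Σ                  2,873.3978    21,514.4353
Price P = Σ PV = 2,873.3978.
Macaulay duration = Σ(t·PV) / P = 21,514.4353 / 2,873.3978 = 7.48745 years.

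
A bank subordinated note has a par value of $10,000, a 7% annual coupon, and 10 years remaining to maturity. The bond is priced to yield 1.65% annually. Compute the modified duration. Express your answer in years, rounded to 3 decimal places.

7.877 years

Periodic yield y = 0.0165. First find Macaulay duration:
  t   CF        PV=CF/(1+0.0165)^t    t·PV
  1       700.00       688.6375       688.6375
  2       700.00       677.4594     1,354.9188
  3       700.00       666.4628     1,999.3883
  4       700.00       655.6446     2,622.5785
  5       700.00       645.0021     3,225.0105
  6       700.00       634.5323     3,807.1939
  7       700.00       624.2325     4,369.6273
  8       700.00       614.0998     4,912.7986
  9       700.00       604.1317     5,437.1849
  10   10,700.00     9,084.6866    90,846.8656
  Σ                 14,894.8892   119,264.2039
P = 14,894.8892; Macaulay duration = 119,264.2039 / 14,894.8892 = 8.00706 years.
Modified duration = D_Mac / (1 + y) = 8.00706 / 1.0165 = 7.87708 years.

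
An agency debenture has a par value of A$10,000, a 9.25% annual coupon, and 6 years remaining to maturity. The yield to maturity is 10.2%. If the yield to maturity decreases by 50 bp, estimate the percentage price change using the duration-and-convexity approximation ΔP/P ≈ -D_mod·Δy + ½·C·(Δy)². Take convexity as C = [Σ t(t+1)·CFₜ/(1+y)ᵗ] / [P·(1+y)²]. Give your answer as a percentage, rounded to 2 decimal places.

With y = 0.102:
  t   CF        PV=CF/(1+0.102)^t    t·PV        t(t+1)·PV
  1       925.00       839.3829       839.3829       1,678.7659
  2       925.00       761.6905     1,523.3810       4,570.1430
  3       925.00       691.1892     2,073.5676       8,294.2705
  4       925.00       627.2134     2,508.8538      12,544.2688
  5       925.00       569.1592     2,845.7960      17,074.7760
  6    10,925.00     6,100.0287    36,600.1722     256,201.2055
  Σ                  9,588.6640    46,391.1536     300,363.4297
P = 9,588.6640; D_Mac = 4.83812 yrs; D_mod = 4.39031 yrs; C = 25.79442.
Duration effect: -4.39031 × (-0.005) = +0.021952
Convexity effect: 0.5 × 25.79442 × (-0.005)² = +0.0003224
ΔP/P ≈ +0.021952 + 0.0003224 = +0.022274 = +2.2274%.

+2.23%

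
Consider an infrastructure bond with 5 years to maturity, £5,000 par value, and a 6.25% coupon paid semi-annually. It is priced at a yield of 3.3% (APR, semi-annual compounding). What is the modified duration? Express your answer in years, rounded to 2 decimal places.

4.34 years

Periodic yield y = 0.0165. First find Macaulay duration:
  t   CF        PV=CF/(1+0.0165)^t    t·PV
  1       156.25       153.7137       153.7137
  2       156.25       151.2186       302.4372
  3       156.25       148.7640       446.2920
  4       156.25       146.3492       585.3970
  5       156.25       143.9737       719.8684
  6       156.25       141.6367       849.8201
  7       156.25       139.3376       975.3632
  8       156.25       137.0759     1,096.6068
  9       156.25       134.8508     1,213.6573
  10    5,156.25     4,377.8425    43,778.4253
  Σ                  5,674.7628    50,121.5812
P = 5,674.7628; Macaulay duration = 50,121.5812 / 5,674.7628 = 8.83237 half-year periods = 4.41618 years.
Modified duration = D_Mac / (1 + y) = 4.41618 / 1.0165 = 4.34450 years.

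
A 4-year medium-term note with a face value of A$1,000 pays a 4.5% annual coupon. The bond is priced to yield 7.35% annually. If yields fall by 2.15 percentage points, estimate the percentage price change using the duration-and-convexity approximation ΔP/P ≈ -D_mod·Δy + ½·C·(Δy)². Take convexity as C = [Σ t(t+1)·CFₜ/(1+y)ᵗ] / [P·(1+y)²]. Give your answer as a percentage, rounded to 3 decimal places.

With y = 0.0735:
  t   CF        PV=CF/(1+0.0735)^t    t·PV        t(t+1)·PV
  1        45.00        41.9190        41.9190          83.8379
  2        45.00        39.0489        78.0977         234.2932
  3        45.00        36.3753       109.1258         436.5034
  4     1,045.00       786.8793     3,147.5170      15,737.5851
  Σ                    904.2224     3,376.6595      16,492.2196
P = 904.2224; D_Mac = 3.73432 yrs; D_mod = 3.47864 yrs; C = 15.82704.
Duration effect: -3.47864 × (-0.0215) = +0.074791
Convexity effect: 0.5 × 15.82704 × (-0.0215)² = +0.0036580
ΔP/P ≈ +0.074791 + 0.0036580 = +0.078449 = +7.8449%.

+7.845%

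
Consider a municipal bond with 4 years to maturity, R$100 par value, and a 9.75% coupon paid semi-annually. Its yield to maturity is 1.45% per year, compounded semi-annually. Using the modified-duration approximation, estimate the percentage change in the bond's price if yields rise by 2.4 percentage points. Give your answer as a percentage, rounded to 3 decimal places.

Periodic yield y = 0.00725. Modified duration first:
  t   CF        PV=CF/(1+0.00725)^t    t·PV
  1        4.875         4.8399         4.8399
  2        4.875         4.8051         9.6101
  3        4.875         4.7705        14.3115
  4        4.875         4.7362        18.9446
  5        4.875         4.7021        23.5103
  6        4.875         4.6682        28.0093
  7        4.875         4.6346        32.4423
  8      104.875        98.9860       791.8880
  Σ                    132.1425       923.5560
P = 132.1425; D_Mac = 6.98909 half-year periods = 3.49455 yrs; D_mod = 3.49455/(1+0.00725) = 3.46939 yrs.
ΔP/P ≈ -D_mod · Δy = -3.46939 × (+0.024) = -0.083265 = -8.3265%.

-8.327%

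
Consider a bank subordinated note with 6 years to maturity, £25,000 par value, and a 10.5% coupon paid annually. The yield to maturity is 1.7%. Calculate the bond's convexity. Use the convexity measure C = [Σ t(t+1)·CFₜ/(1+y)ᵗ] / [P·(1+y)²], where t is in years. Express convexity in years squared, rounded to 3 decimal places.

With y = 0.017:
  t   CF        PV=CF/(1+0.017)^t    t·PV        t(t+1)·PV
  1     2,625.00     2,581.1209     2,581.1209       5,162.2419
  2     2,625.00     2,537.9754     5,075.9507      15,227.8522
  3     2,625.00     2,495.5510     7,486.6530      29,946.6120
  4     2,625.00     2,453.8358     9,815.3431      49,076.7157
  5     2,625.00     2,412.8179    12,064.0894      72,384.5365
  6    27,625.00    24,967.5868   149,805.5211   1,048,638.6475
  Σ                 37,448.8878   186,828.6783   1,220,436.6057
P = 37,448.8878.
Convexity = Σ t(t+1)·PV / [P·(1+y)²] = 1,220,436.6057 / (37,448.8878 × 1.034289) = 31.50898.

31.509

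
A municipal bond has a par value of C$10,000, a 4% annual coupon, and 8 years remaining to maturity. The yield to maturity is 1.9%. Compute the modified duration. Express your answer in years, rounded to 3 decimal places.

Periodic yield y = 0.019. First find Macaulay duration:
  t   CF        PV=CF/(1+0.019)^t    t·PV
  1       400.00       392.5417       392.5417
  2       400.00       385.2225       770.4450
  3       400.00       378.0397     1,134.1192
  4       400.00       370.9909     1,483.9636
  5       400.00       364.0735     1,820.3675
  6       400.00       357.2851     2,143.7105
  7       400.00       350.6232     2,454.3627
  8    10,400.00     8,946.2260    71,569.8083
  Σ                 11,545.0027    81,769.3185
P = 11,545.0027; Macaulay duration = 81,769.3185 / 11,545.0027 = 7.08266 years.
Modified duration = D_Mac / (1 + y) = 7.08266 / 1.019 = 6.95060 years.

6.951 years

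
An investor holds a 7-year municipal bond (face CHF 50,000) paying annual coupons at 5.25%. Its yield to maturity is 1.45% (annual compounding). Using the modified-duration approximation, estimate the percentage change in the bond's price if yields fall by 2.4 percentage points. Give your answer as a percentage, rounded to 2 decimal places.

+14.55%

Periodic yield y = 0.0145. Modified duration first:
  t   CF        PV=CF/(1+0.0145)^t    t·PV
  1     2,625.00     2,587.4815     2,587.4815
  2     2,625.00     2,550.4993     5,100.9986
  3     2,625.00     2,514.0456     7,542.1369
  4     2,625.00     2,478.1130     9,912.4519
  5     2,625.00     2,442.6939    12,213.4696
  6     2,625.00     2,407.7811    14,446.6865
  7    52,625.00    47,580.3628   333,062.5396
  Σ                 62,560.9772   384,865.7646
P = 62,560.9772; D_Mac = 6.15185 yrs; D_mod = 6.15185/(1+0.0145) = 6.06392 yrs.
ΔP/P ≈ -D_mod · Δy = -6.06392 × (-0.024) = +0.145534 = +14.5534%.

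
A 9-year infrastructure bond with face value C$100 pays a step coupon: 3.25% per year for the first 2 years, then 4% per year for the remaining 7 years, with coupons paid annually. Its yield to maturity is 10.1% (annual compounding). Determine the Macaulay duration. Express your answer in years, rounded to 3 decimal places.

Periodic yield y = 0.101. Discount each cash flow and weight by its year:
  t   CF        PV=CF/(1+0.101)^t    t·PV
  1         3.25         2.9519         2.9519
  2         3.25         2.6811         5.3621
  3         4.00         2.9971         8.9912
  4         4.00         2.7221        10.8886
  5         4.00         2.4724        12.3621
  6         4.00         2.2456        13.4737
  7         4.00         2.0396        14.2773
  8         4.00         1.8525        14.8201
  9       104.00        43.7469       393.7223
  Σ                     63.7093       476.8494
Price P = Σ PV = 63.7093.
Macaulay duration = Σ(t·PV) / P = 476.8494 / 63.7093 = 7.48477 years.

7.485 years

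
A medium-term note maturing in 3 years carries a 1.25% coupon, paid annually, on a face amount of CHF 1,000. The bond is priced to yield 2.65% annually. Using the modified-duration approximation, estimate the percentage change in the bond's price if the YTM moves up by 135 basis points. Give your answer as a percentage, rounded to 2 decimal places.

Periodic yield y = 0.0265. Modified duration first:
  t   CF        PV=CF/(1+0.0265)^t    t·PV
  1        12.50        12.1773        12.1773
  2        12.50        11.8629        23.7259
  3     1,012.50       936.0912     2,808.2737
  Σ                    960.1315     2,844.1768
P = 960.1315; D_Mac = 2.96228 yrs; D_mod = 2.96228/(1+0.0265) = 2.88580 yrs.
ΔP/P ≈ -D_mod · Δy = -2.88580 × (+0.0135) = -0.038958 = -3.8958%.

-3.90%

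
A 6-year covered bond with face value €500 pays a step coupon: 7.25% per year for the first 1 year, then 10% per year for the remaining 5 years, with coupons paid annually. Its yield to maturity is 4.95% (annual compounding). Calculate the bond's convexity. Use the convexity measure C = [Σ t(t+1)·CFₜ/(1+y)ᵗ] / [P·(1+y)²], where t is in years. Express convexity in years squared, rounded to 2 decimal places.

With y = 0.0495:
  t   CF        PV=CF/(1+0.0495)^t    t·PV        t(t+1)·PV
  1        36.25        34.5403        34.5403          69.0805
  2        50.00        45.3947        90.7894         272.3682
  3        50.00        43.2536       129.7609         519.0437
  4        50.00        41.2136       164.8543         824.2714
  5        50.00        39.2697       196.3486       1,178.0916
  6       550.00       411.5930     2,469.5583      17,286.9081
  Σ                    615.2649     3,085.8517      20,149.7634
P = 615.2649.
Convexity = Σ t(t+1)·PV / [P·(1+y)²] = 20,149.7634 / (615.2649 × 1.101450) = 29.73329.

29.73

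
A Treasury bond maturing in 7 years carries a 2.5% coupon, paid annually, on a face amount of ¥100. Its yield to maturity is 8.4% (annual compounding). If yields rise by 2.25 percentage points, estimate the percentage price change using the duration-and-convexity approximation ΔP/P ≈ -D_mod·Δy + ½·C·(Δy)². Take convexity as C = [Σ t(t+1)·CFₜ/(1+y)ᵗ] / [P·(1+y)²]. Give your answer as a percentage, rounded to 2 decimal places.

With y = 0.084:
  t   CF        PV=CF/(1+0.084)^t    t·PV        t(t+1)·PV
  1         2.50         2.3063         2.3063           4.6125
  2         2.50         2.1276         4.2551          12.7653
  3         2.50         1.9627         5.8881          23.5523
  4         2.50         1.8106         7.2424          36.2120
  5         2.50         1.6703         8.3515          50.1089
  6         2.50         1.5409         9.2452          64.7163
  7       102.50        58.2799       407.9594       3,263.6751
  Σ                     69.6982       445.2479       3,455.6425
P = 69.6982; D_Mac = 6.38823 yrs; D_mod = 5.89320 yrs; C = 42.19381.
Duration effect: -5.89320 × (+0.0225) = -0.132597
Convexity effect: 0.5 × 42.19381 × (0.0225)² = +0.0106803
ΔP/P ≈ -0.132597 + 0.0106803 = -0.121917 = -12.1917%.

-12.19%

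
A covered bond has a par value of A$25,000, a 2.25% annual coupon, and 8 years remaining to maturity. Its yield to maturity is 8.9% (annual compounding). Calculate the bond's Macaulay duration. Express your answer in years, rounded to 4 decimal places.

7.2181 years

Periodic yield y = 0.089. Discount each cash flow and weight by its year:
  t   CF        PV=CF/(1+0.089)^t    t·PV
  1       562.50       516.5289       516.5289
  2       562.50       474.3149       948.6298
  3       562.50       435.5509     1,306.6526
  4       562.50       399.9549     1,599.8195
  5       562.50       367.2680     1,836.3402
  6       562.50       337.2526     2,023.5153
  7       562.50       309.6901     2,167.8309
  8    25,562.50    12,923.5042   103,388.0334
  Σ                 15,764.0645   113,787.3507
Price P = Σ PV = 15,764.0645.
Macaulay duration = Σ(t·PV) / P = 113,787.3507 / 15,764.0645 = 7.21815 years.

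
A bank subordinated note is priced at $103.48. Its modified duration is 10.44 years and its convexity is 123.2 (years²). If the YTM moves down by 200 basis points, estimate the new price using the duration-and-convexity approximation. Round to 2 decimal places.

Duration effect: -D_mod·Δy = -10.44 × (-0.02) = +0.208800
Convexity effect: ½·C·(Δy)² = 0.5 × 123.2 × (-0.02)² = +0.0246400
ΔP/P ≈ +0.208800 + 0.0246400 = +0.233440
New price ≈ 103.48 × (1 + 0.233440) = 127.6363712.

$127.64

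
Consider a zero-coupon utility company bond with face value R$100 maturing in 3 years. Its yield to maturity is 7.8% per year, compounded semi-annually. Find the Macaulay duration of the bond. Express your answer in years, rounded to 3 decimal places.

A zero-coupon bond has a single cash flow at maturity, so its Macaulay duration equals its maturity: 3 years.
(Equivalently: 6 semi-annual periods ÷ 2 = 3 years.)

3.000 years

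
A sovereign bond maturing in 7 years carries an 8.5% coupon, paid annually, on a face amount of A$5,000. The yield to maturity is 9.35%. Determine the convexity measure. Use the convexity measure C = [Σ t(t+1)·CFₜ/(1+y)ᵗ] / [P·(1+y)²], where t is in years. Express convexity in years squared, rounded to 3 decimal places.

33.855

With y = 0.0935:
  t   CF        PV=CF/(1+0.0935)^t    t·PV        t(t+1)·PV
  1       425.00       388.6603       388.6603         777.3205
  2       425.00       355.4278       710.8555       2,132.5666
  3       425.00       325.0368       975.1105       3,900.4419
  4       425.00       297.2445     1,188.9779       5,944.8894
  5       425.00       271.8285     1,359.1425       8,154.8551
  6       425.00       248.5857     1,491.5144      10,440.6009
  7     5,425.00     2,901.8050    20,312.6353     162,501.0823
  Σ                  4,788.5886    26,426.8964     193,851.7568
P = 4,788.5886.
Convexity = Σ t(t+1)·PV / [P·(1+y)²] = 193,851.7568 / (4,788.5886 × 1.195742) = 33.85514.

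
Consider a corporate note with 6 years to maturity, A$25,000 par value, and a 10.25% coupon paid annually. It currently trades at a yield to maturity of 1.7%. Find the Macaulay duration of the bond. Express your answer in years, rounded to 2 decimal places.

Periodic yield y = 0.017. Discount each cash flow and weight by its year:
  t   CF        PV=CF/(1+0.017)^t    t·PV
  1     2,562.50     2,519.6657     2,519.6657
  2     2,562.50     2,477.5474     4,955.0948
  3     2,562.50     2,436.1331     7,308.3993
  4     2,562.50     2,395.4111     9,581.6445
  5     2,562.50     2,355.3698    11,776.8492
  6    27,562.50    24,911.0991   149,466.5946
  Σ                 37,095.2262   185,608.2480
Price P = Σ PV = 37,095.2262.
Macaulay duration = Σ(t·PV) / P = 185,608.2480 / 37,095.2262 = 5.00356 years.

5.00 years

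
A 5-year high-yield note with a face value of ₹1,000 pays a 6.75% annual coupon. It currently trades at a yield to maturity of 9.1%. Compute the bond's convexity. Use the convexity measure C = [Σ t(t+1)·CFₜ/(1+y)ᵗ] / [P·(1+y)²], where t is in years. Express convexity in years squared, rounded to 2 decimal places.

With y = 0.091:
  t   CF        PV=CF/(1+0.091)^t    t·PV        t(t+1)·PV
  1        67.50        61.8698        61.8698         123.7397
  2        67.50        56.7093       113.4186         340.2558
  3        67.50        51.9792       155.9376         623.7503
  4        67.50        47.6436       190.5745         952.8724
  5     1,067.50       690.6279     3,453.1396      20,718.8376
  Σ                    908.8299     3,974.9401      22,759.4558
P = 908.8299.
Convexity = Σ t(t+1)·PV / [P·(1+y)²] = 22,759.4558 / (908.8299 × 1.190281) = 21.03923.

21.04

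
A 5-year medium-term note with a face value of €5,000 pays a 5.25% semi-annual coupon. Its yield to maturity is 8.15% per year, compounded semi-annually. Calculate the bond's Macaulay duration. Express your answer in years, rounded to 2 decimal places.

4.42 years

Periodic yield y = 0.04075. Discount each cash flow and weight by its period:
  t   CF        PV=CF/(1+0.04075)^t    t·PV
  1       131.25       126.1110       126.1110
  2       131.25       121.1732       242.3463
  3       131.25       116.4287       349.2861
  4       131.25       111.8700       447.4800
  5       131.25       107.4898       537.4489
  6       131.25       103.2811       619.6865
  7       131.25        99.2372       694.6602
  8       131.25        95.3516       762.8127
  9       131.25        91.6182       824.5634
  10    5,131.25     3,441.5888    34,415.8879
  Σ                  4,414.1494    39,020.2831
Price P = Σ PV = 4,414.1494.
Macaulay duration = Σ(t·PV) / P = 39,020.2831 / 4,414.1494 = 8.83982 half-year periods.
In years: 8.83982 / 2 = 4.41991 years.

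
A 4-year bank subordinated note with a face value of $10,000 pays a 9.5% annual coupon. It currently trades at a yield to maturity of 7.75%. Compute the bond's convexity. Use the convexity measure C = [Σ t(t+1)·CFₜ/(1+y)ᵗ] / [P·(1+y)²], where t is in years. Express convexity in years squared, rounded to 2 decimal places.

14.51

With y = 0.0775:
  t   CF        PV=CF/(1+0.0775)^t    t·PV        t(t+1)·PV
  1       950.00       881.6705       881.6705       1,763.3411
  2       950.00       818.2557     1,636.5114       4,909.5343
  3       950.00       759.4021     2,278.2062       9,112.8247
  4    10,950.00     8,123.5340    32,494.1361     162,470.6805
  Σ                 10,582.8623    37,290.5242     178,256.3805
P = 10,582.8623.
Convexity = Σ t(t+1)·PV / [P·(1+y)²] = 178,256.3805 / (10,582.8623 × 1.161006) = 14.50799.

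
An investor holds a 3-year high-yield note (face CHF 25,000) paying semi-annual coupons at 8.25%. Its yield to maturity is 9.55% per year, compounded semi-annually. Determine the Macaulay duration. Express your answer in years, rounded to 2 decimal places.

2.71 years

Periodic yield y = 0.04775. Discount each cash flow and weight by its period:
  t   CF        PV=CF/(1+0.04775)^t    t·PV
  1     1,031.25       984.2520       984.2520
  2     1,031.25       939.3958     1,878.7916
  3     1,031.25       896.5839     2,689.7518
  4     1,031.25       855.7232     3,422.8926
  5     1,031.25       816.7246     4,083.6228
  6    26,031.25    19,676.5524   118,059.3143
  Σ                 24,169.2318   131,118.6251
Price P = Σ PV = 24,169.2318.
Macaulay duration = Σ(t·PV) / P = 131,118.6251 / 24,169.2318 = 5.42502 half-year periods.
In years: 5.42502 / 2 = 2.71251 years.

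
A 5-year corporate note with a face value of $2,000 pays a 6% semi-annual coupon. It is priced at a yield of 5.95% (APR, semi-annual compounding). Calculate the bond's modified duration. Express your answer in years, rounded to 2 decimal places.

Periodic yield y = 0.02975. First find Macaulay duration:
  t   CF        PV=CF/(1+0.02975)^t    t·PV
  1        60.00        58.2666        58.2666
  2        60.00        56.5832       113.1664
  3        60.00        54.9485       164.8455
  4        60.00        53.3610       213.4440
  5        60.00        51.8194       259.0969
  6        60.00        50.3223       301.9338
  7        60.00        48.8685       342.0792
  8        60.00        47.4566       379.6530
  9        60.00        46.0856       414.7702
  10    2,060.00     1,536.5589    15,365.5891
  Σ                  2,004.2705    17,612.8447
P = 2,004.2705; Macaulay duration = 17,612.8447 / 2,004.2705 = 8.78766 half-year periods = 4.39383 years.
Modified duration = D_Mac / (1 + y) = 4.39383 / 1.02975 = 4.26689 years.

4.27 years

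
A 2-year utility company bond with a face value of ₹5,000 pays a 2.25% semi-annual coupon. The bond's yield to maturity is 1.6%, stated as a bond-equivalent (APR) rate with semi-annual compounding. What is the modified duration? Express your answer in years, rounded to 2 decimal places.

1.95 years

Periodic yield y = 0.008. First find Macaulay duration:
  t   CF        PV=CF/(1+0.008)^t    t·PV
  1        56.25        55.8036        55.8036
  2        56.25        55.3607       110.7214
  3        56.25        54.9213       164.7639
  4     5,056.25     4,897.6349    19,590.5398
  Σ                  5,063.7205    19,921.8286
P = 5,063.7205; Macaulay duration = 19,921.8286 / 5,063.7205 = 3.93423 half-year periods = 1.96711 years.
Modified duration = D_Mac / (1 + y) = 1.96711 / 1.008 = 1.95150 years.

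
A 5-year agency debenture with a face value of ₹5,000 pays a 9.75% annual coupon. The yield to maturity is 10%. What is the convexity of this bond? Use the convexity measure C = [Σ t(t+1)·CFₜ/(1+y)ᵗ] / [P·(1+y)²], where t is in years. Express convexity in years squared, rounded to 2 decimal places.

19.45

With y = 0.1:
  t   CF        PV=CF/(1+0.1)^t    t·PV        t(t+1)·PV
  1       487.50       443.1818       443.1818         886.3636
  2       487.50       402.8926       805.7851       2,417.3554
  3       487.50       366.2660     1,098.7979       4,395.1916
  4       487.50       332.9691     1,331.8762       6,659.3812
  5     5,487.50     3,407.3058    17,036.5288     102,219.1728
  Σ                  4,952.6152    20,716.1699     116,577.4646
P = 4,952.6152.
Convexity = Σ t(t+1)·PV / [P·(1+y)²] = 116,577.4646 / (4,952.6152 × 1.210000) = 19.45336.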